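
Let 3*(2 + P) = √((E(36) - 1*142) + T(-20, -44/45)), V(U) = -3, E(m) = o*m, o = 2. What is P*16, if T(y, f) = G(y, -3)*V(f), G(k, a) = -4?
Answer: -32 + 16*I*√58/3 ≈ -32.0 + 40.617*I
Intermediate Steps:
E(m) = 2*m
T(y, f) = 12 (T(y, f) = -4*(-3) = 12)
P = -2 + I*√58/3 (P = -2 + √((2*36 - 1*142) + 12)/3 = -2 + √((72 - 142) + 12)/3 = -2 + √(-70 + 12)/3 = -2 + √(-58)/3 = -2 + (I*√58)/3 = -2 + I*√58/3 ≈ -2.0 + 2.5386*I)
P*16 = (-2 + I*√58/3)*16 = -32 + 16*I*√58/3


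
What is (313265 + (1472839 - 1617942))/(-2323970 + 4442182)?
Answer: 84081/1059106 ≈ 0.079389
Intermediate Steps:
(313265 + (1472839 - 1617942))/(-2323970 + 4442182) = (313265 - 145103)/2118212 = 168162*(1/2118212) = 84081/1059106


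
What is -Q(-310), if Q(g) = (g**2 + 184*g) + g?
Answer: -38750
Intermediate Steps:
Q(g) = g**2 + 185*g
-Q(-310) = -(-310)*(185 - 310) = -(-310)*(-125) = -1*38750 = -38750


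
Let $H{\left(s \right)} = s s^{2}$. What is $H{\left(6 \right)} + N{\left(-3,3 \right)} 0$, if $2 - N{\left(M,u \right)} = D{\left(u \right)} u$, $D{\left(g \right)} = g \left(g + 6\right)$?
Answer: $216$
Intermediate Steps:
$D{\left(g \right)} = g \left(6 + g\right)$
$H{\left(s \right)} = s^{3}$
$N{\left(M,u \right)} = 2 - u^{2} \left(6 + u\right)$ ($N{\left(M,u \right)} = 2 - u \left(6 + u\right) u = 2 - u^{2} \left(6 + u\right)$)
$H{\left(6 \right)} + N{\left(-3,3 \right)} 0 = 6^{3} + \left(2 - 3^{2} \left(6 + 3\right)\right) 0 = 216 + \left(2 - 9 \cdot 9\right) 0 = 216 + \left(2 - 81\right) 0 = 216 - 0 = 216 + 0 = 216$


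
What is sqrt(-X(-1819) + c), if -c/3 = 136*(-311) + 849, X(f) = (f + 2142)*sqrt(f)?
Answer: sqrt(124341 - 323*I*sqrt(1819)) ≈ 353.16 - 19.504*I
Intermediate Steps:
X(f) = sqrt(f)*(2142 + f) (X(f) = (2142 + f)*sqrt(f) = sqrt(f)*(2142 + f))
c = 124341 (c = -3*(136*(-311) + 849) = -3*(-42296 + 849) = -3*(-41447) = 124341)
sqrt(-X(-1819) + c) = sqrt(-sqrt(-1819)*(2142 - 1819) + 124341) = sqrt(-I*sqrt(1819)*323 + 124341) = sqrt(-323*I*sqrt(1819) + 124341) = sqrt(124341 - 323*I*sqrt(1819))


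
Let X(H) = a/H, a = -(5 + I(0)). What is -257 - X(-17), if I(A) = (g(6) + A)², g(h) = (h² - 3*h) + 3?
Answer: -4815/17 ≈ -283.24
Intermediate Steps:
g(h) = 3 + h² - 3*h
I(A) = (21 + A)² (I(A) = ((3 + 6² - 3*6) + A)² = ((3 + 36 - 18) + A)² = (21 + A)²)
a = -446 (a = -(5 + (21 + 0)²) = -(5 + 21²) = -(5 + 441) = -1*446 = -446)
X(H) = -446/H
-257 - X(-17) = -257 - (-446)/(-17) = -257 - (-446)*(-1)/17 = -257 - 1*446/17 = -257 - 446/17 = -4815/17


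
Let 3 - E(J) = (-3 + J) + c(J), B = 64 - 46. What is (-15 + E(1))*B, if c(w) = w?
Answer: -198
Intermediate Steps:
B = 18
E(J) = 6 - 2*J (E(J) = 3 - ((-3 + J) + J) = 3 - (-3 + 2*J) = 3 + (3 - 2*J) = 6 - 2*J)
(-15 + E(1))*B = (-15 + (6 - 2*1))*18 = (-15 + (6 - 2))*18 = (-15 + 4)*18 = -11*18 = -198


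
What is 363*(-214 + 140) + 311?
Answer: -26551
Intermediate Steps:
363*(-214 + 140) + 311 = 363*(-74) + 311 = -26862 + 311 = -26551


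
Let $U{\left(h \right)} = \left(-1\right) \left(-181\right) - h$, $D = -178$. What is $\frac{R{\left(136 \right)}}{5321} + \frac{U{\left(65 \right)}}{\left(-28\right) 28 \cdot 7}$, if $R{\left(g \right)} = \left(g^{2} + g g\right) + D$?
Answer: $\frac{50354499}{7300412} \approx 6.8975$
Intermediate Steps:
$R{\left(g \right)} = -178 + 2 g^{2}$ ($R{\left(g \right)} = \left(g^{2} + g g\right) - 178 = \left(g^{2} + g^{2}\right) - 178 = 2 g^{2} - 178 = -178 + 2 g^{2}$)
$U{\left(h \right)} = 181 - h$
$\frac{R{\left(136 \right)}}{5321} + \frac{U{\left(65 \right)}}{\left(-28\right) 28 \cdot 7} = \frac{-178 + 2 \cdot 136^{2}}{5321} + \frac{181 - 65}{\left(-28\right) 28 \cdot 7} = \left(-178 + 2 \cdot 18496\right) \frac{1}{5321} + \frac{181 - 65}{\left(-784\right) 7} = \left(-178 + 36992\right) \frac{1}{5321} + \frac{116}{-5488} = 36814 \cdot \frac{1}{5321} + 116 \left(- \frac{1}{5488}\right) = \frac{36814}{5321} - \frac{29}{1372} = \frac{50354499}{7300412}$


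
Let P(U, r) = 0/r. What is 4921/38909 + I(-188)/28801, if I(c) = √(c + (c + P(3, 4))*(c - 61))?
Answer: 4921/38909 + 4*√2914/28801 ≈ 0.13397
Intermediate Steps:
P(U, r) = 0
I(c) = √(c + c*(-61 + c)) (I(c) = √(c + (c + 0)*(c - 61)) = √(c + c*(-61 + c)))
4921/38909 + I(-188)/28801 = 4921/38909 + √(-188*(-60 - 188))/28801 = 4921*(1/38909) + √(-188*(-248))*(1/28801) = 4921/38909 + √46624*(1/28801) = 4921/38909 + (4*√2914)*(1/28801) = 4921/38909 + 4*√2914/28801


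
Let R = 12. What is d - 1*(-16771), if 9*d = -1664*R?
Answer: 43657/3 ≈ 14552.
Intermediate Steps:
d = -6656/3 (d = (-1664*12)/9 = (⅑)*(-19968) = -6656/3 ≈ -2218.7)
d - 1*(-16771) = -6656/3 - 1*(-16771) = -6656/3 + 16771 = 43657/3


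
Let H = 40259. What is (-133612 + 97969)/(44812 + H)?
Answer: -11881/28357 ≈ -0.41898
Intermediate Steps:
(-133612 + 97969)/(44812 + H) = (-133612 + 97969)/(44812 + 40259) = -35643/85071 = -35643*1/85071 = -11881/28357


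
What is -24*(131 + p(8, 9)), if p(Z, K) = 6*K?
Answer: -4440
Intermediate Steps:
-24*(131 + p(8, 9)) = -24*(131 + 6*9) = -24*(131 + 54) = -24*185 = -4440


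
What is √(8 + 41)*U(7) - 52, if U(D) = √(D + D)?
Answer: -52 + 7*√14 ≈ -25.808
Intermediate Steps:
U(D) = √2*√D (U(D) = √(2*D) = √2*√D)
√(8 + 41)*U(7) - 52 = √(8 + 41)*(√2*√7) - 52 = √49*√14 - 52 = 7*√14 - 52 = -52 + 7*√14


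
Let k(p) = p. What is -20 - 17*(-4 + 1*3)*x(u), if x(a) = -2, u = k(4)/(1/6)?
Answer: -54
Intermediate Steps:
u = 24 (u = 4/(1/6) = 4/(⅙) = 4*6 = 24)
-20 - 17*(-4 + 1*3)*x(u) = -20 - 17*(-4 + 1*3)*(-2) = -20 - 17*(-4 + 3)*(-2) = -20 - (-17)*(-2) = -20 - 17*2 = -20 - 34 = -54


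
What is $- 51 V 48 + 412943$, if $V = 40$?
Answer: $315023$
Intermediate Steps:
$- 51 V 48 + 412943 = \left(-51\right) 40 \cdot 48 + 412943 = \left(-2040\right) 48 + 412943 = -97920 + 412943 = 315023$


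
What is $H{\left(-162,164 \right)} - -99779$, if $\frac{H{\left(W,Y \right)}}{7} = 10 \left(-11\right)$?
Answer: $99009$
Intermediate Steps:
$H{\left(W,Y \right)} = -770$ ($H{\left(W,Y \right)} = 7 \cdot 10 \left(-11\right) = 7 \left(-110\right) = -770$)
$H{\left(-162,164 \right)} - -99779 = -770 - -99779 = -770 + 99779 = 99009$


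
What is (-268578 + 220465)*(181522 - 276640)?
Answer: 4576412334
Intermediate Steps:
(-268578 + 220465)*(181522 - 276640) = -48113*(-95118) = 4576412334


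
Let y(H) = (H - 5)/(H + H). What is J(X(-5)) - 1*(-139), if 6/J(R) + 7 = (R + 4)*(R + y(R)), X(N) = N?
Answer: 137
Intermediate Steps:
y(H) = (-5 + H)/(2*H) (y(H) = (-5 + H)/((2*H)) = (-5 + H)*(1/(2*H)) = (-5 + H)/(2*H))
J(R) = 6/(-7 + (4 + R)*(R + (-5 + R)/(2*R))) (J(R) = 6/(-7 + (R + 4)*(R + (-5 + R)/(2*R))) = 6/(-7 + (4 + R)*(R + (-5 + R)/(2*R))))
J(X(-5)) - 1*(-139) = 12*(-5)/(-20 - 15*(-5) + 2*(-5)³ + 9*(-5)²) - 1*(-139) = 12*(-5)/(-20 + 75 + 2*(-125) + 9*25) + 139 = 12*(-5)/(-20 + 75 - 250 + 225) + 139 = 12*(-5)/30 + 139 = 12*(-5)*(1/30) + 139 = -2 + 139 = 137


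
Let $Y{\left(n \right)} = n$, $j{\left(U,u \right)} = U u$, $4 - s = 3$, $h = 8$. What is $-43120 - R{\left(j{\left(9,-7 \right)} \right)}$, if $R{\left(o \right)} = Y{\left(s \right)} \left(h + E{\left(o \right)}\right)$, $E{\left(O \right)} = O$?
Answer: $-43065$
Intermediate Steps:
$s = 1$ ($s = 4 - 3 = 1$)
$R{\left(o \right)} = 8 + o$ ($R{\left(o \right)} = 1 \left(8 + o\right) = 8 + o$)
$-43120 - R{\left(j{\left(9,-7 \right)} \right)} = -43120 - \left(8 + 9 \left(-7\right)\right) = -43120 - \left(8 - 63\right) = -43120 - -55 = -43120 + 55 = -43065$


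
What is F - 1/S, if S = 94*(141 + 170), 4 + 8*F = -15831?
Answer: -231460199/116936 ≈ -1979.4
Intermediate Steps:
F = -15835/8 (F = -½ + (⅛)*(-15831) = -½ - 15831/8 = -15835/8 ≈ -1979.4)
S = 29234 (S = 94*311 = 29234)
F - 1/S = -15835/8 - 1/29234 = -231460199/116936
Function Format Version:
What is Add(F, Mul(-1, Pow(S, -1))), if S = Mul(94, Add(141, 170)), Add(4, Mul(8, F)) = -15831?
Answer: Rational(-231460199, 116936) ≈ -1979.4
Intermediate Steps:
F = Rational(-15835, 8) (F = Add(Rational(-1, 2), Mul(Rational(1, 8), -15831)) = Add(Rational(-1, 2), Rational(-15831, 8)) = Rational(-15835, 8) ≈ -1979.4)
S = 29234 (S = Mul(94, 311) = 29234)
Add(F, Mul(-1, Pow(S, -1))) = Add(Rational(-15835, 8), Mul(-1, Pow(29234, -1))) = Add(Rational(-15835, 8), Mul(-1, Rational(1, 29234))) = Add(Rational(-15835, 8), Rational(-1, 29234)) = Rational(-231460199, 116936)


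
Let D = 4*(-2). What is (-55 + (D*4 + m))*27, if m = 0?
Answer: -2349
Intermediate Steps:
D = -8
(-55 + (D*4 + m))*27 = (-55 + (-8*4 + 0))*27 = (-55 + (-32 + 0))*27 = (-55 - 32)*27 = -87*27 = -2349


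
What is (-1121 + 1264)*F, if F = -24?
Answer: -3432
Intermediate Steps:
(-1121 + 1264)*F = (-1121 + 1264)*(-24) = 143*(-24) = -3432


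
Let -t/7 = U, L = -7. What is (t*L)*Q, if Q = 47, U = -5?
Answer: -11515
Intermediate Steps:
t = 35 (t = -7*(-5) = 35)
(t*L)*Q = (35*(-7))*47 = -245*47 = -11515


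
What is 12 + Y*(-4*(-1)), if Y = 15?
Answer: 72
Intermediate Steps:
12 + Y*(-4*(-1)) = 12 + 15*(-4*(-1)) = 12 + 15*4 = 12 + 60 = 72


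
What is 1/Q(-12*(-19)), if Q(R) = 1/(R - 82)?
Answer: 146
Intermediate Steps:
Q(R) = 1/(-82 + R)
1/Q(-12*(-19)) = 1/(1/(-82 - 12*(-19))) = 1/(1/(-82 + 228)) = 1/(1/146) = 146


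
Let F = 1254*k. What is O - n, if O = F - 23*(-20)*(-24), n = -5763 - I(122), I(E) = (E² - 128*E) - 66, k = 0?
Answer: -6075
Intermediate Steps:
I(E) = -66 + E² - 128*E
n = -4965 (n = -5763 - (-66 + 122² - 128*122) = -5763 - (-66 + 14884 - 15616) = -5763 - 1*(-798) = -5763 + 798 = -4965)
F = 0 (F = 1254*0 = 0)
O = -11040 (O = 0 - 23*(-20)*(-24) = 0 + 460*(-24) = 0 - 11040 = -11040)
O - n = -11040 - 1*(-4965) = -11040 + 4965 = -6075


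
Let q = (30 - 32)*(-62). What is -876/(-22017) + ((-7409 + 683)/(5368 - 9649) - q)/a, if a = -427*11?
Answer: 462761726/7027217263 ≈ 0.065853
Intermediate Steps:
a = -4697
q = 124 (q = -2*(-62) = 124)
-876/(-22017) + ((-7409 + 683)/(5368 - 9649) - q)/a = -876/(-22017) + ((-7409 + 683)/(5368 - 9649) - 1*124)/(-4697) = -876*(-1/22017) + (-6726/(-4281) - 124)*(-1/4697) = 292/7339 + (-6726*(-1/4281) - 124)*(-1/4697) = 292/7339 + (2242/1427 - 124)*(-1/4697) = 292/7339 - 174706/1427*(-1/4697) = 292/7339 + 24958/957517 = 462761726/7027217263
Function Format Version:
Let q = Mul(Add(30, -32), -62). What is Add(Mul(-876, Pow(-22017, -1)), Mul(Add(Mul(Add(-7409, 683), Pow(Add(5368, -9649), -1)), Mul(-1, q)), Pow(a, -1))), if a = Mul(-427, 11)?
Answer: Rational(462761726, 7027217263) ≈ 0.065853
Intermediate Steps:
a = -4697
q = 124 (q = Mul(-2, -62) = 124)
Add(Mul(-876, Pow(-22017, -1)), Mul(Add(Mul(Add(-7409, 683), Pow(Add(5368, -9649), -1)), Mul(-1, q)), Pow(a, -1))) = Add(Mul(-876, Pow(-22017, -1)), Mul(Add(Mul(Add(-7409, 683), Pow(Add(5368, -9649), -1)), Mul(-1, 124)), Pow(-4697, -1))) = Add(Mul(-876, Rational(-1, 22017)), Mul(Add(Mul(-6726, Pow(-4281, -1)), -124), Rational(-1, 4697))) = Add(Rational(292, 7339), Mul(Add(Mul(-6726, Rational(-1, 4281)), -124), Rational(-1, 4697))) = Add(Rational(292, 7339), Mul(Add(Rational(2242, 1427), -124), Rational(-1, 4697))) = Add(Rational(292, 7339), Mul(Rational(-174706, 1427), Rational(-1, 4697))) = Add(Rational(292, 7339), Rational(24958, 957517)) = Rational(462761726, 7027217263)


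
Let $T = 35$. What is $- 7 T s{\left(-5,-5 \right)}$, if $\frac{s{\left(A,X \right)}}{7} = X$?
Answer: $8575$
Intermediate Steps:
$s{\left(A,X \right)} = 7 X$
$- 7 T s{\left(-5,-5 \right)} = \left(-7\right) 35 \cdot 7 \left(-5\right) = \left(-245\right) \left(-35\right) = 8575$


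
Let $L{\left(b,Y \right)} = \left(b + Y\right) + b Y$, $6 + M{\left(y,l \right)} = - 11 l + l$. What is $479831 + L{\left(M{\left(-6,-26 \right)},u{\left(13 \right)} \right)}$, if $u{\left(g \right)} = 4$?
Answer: $481105$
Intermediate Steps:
$M{\left(y,l \right)} = -6 - 10 l$ ($M{\left(y,l \right)} = -6 + \left(- 11 l + l\right) = -6 - 10 l$)
$L{\left(b,Y \right)} = Y + b + Y b$ ($L{\left(b,Y \right)} = \left(Y + b\right) + Y b = Y + b + Y b$)
$479831 + L{\left(M{\left(-6,-26 \right)},u{\left(13 \right)} \right)} = 479831 + \left(4 - -254 + 4 \left(-6 - -260\right)\right) = 479831 + \left(4 + \left(-6 + 260\right) + 4 \left(-6 + 260\right)\right) = 479831 + \left(4 + 254 + 4 \cdot 254\right) = 479831 + \left(4 + 254 + 1016\right) = 479831 + 1274 = 481105$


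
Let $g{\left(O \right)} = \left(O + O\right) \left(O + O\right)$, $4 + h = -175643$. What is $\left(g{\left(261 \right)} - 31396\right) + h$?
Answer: $65441$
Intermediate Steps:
$h = -175647$ ($h = -4 - 175643 = -175647$)
$g{\left(O \right)} = 4 O^{2}$ ($g{\left(O \right)} = 2 O 2 O = 4 O^{2}$)
$\left(g{\left(261 \right)} - 31396\right) + h = \left(4 \cdot 261^{2} - 31396\right) - 175647 = \left(4 \cdot 68121 - 31396\right) - 175647 = \left(272484 - 31396\right) - 175647 = 241088 - 175647 = 65441$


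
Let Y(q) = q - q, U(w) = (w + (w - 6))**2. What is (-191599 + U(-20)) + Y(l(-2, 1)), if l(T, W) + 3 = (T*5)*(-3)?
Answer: -189483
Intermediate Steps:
U(w) = (-6 + 2*w)**2 (U(w) = (w + (-6 + w))**2 = (-6 + 2*w)**2)
l(T, W) = -3 - 15*T (l(T, W) = -3 + (T*5)*(-3) = -3 + (5*T)*(-3) = -3 - 15*T)
Y(q) = 0
(-191599 + U(-20)) + Y(l(-2, 1)) = (-191599 + 4*(-3 - 20)**2) + 0 = (-191599 + 4*(-23)**2) + 0 = (-191599 + 4*529) + 0 = (-191599 + 2116) + 0 = -189483 + 0 = -189483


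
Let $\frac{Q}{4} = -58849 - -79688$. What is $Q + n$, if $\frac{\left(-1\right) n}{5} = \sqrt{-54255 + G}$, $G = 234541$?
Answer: $83356 - 5 \sqrt{180286} \approx 81233.0$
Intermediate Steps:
$Q = 83356$ ($Q = 4 \left(-58849 - -79688\right) = 4 \left(-58849 + 79688\right) = 4 \cdot 20839 = 83356$)
$n = - 5 \sqrt{180286}$ ($n = - 5 \sqrt{-54255 + 234541} = - 5 \sqrt{180286} \approx -2123.0$)
$Q + n = 83356 - 5 \sqrt{180286}$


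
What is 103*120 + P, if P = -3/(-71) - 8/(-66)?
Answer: 28959863/2343 ≈ 12360.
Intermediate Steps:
P = 383/2343 (P = -3*(-1/71) - 8*(-1/66) = 3/71 + 4/33 = 383/2343 ≈ 0.16347)
103*120 + P = 103*120 + 383/2343 = 12360 + 383/2343 = 28959863/2343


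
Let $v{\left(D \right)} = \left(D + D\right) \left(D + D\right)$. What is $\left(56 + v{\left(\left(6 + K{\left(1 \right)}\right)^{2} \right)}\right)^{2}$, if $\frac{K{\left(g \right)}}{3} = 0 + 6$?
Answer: $1761353665600$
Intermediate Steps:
$K{\left(g \right)} = 18$ ($K{\left(g \right)} = 3 \left(0 + 6\right) = 3 \cdot 6 = 18$)
$v{\left(D \right)} = 4 D^{2}$ ($v{\left(D \right)} = 2 D 2 D = 4 D^{2}$)
$\left(56 + v{\left(\left(6 + K{\left(1 \right)}\right)^{2} \right)}\right)^{2} = \left(56 + 4 \left(\left(6 + 18\right)^{2}\right)^{2}\right)^{2} = \left(56 + 4 \left(24^{2}\right)^{2}\right)^{2} = \left(56 + 4 \cdot 576^{2}\right)^{2} = \left(56 + 4 \cdot 331776\right)^{2} = \left(56 + 1327104\right)^{2} = 1327160^{2} = 1761353665600$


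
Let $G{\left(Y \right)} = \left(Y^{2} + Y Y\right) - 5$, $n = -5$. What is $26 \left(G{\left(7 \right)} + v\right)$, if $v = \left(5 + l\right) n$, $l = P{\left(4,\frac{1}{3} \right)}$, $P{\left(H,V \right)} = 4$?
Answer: $1248$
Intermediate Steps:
$l = 4$
$G{\left(Y \right)} = -5 + 2 Y^{2}$ ($G{\left(Y \right)} = \left(Y^{2} + Y^{2}\right) - 5 = 2 Y^{2} - 5 = -5 + 2 Y^{2}$)
$v = -45$ ($v = \left(5 + 4\right) \left(-5\right) = 9 \left(-5\right) = -45$)
$26 \left(G{\left(7 \right)} + v\right) = 26 \left(\left(-5 + 2 \cdot 7^{2}\right) - 45\right) = 26 \left(\left(-5 + 2 \cdot 49\right) - 45\right) = 26 \left(\left(-5 + 98\right) - 45\right) = 26 \left(93 - 45\right) = 26 \cdot 48 = 1248$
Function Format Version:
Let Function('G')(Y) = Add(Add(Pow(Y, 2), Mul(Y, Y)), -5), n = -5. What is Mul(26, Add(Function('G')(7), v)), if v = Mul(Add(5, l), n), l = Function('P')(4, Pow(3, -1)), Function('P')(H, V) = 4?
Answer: 1248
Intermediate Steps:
l = 4
Function('G')(Y) = Add(-5, Mul(2, Pow(Y, 2))) (Function('G')(Y) = Add(Add(Pow(Y, 2), Pow(Y, 2)), -5) = Add(Mul(2, Pow(Y, 2)), -5) = Add(-5, Mul(2, Pow(Y, 2))))
v = -45 (v = Mul(Add(5, 4), -5) = Mul(9, -5) = -45)
Mul(26, Add(Function('G')(7), v)) = Mul(26, Add(Add(-5, Mul(2, Pow(7, 2))), -45)) = Mul(26, Add(Add(-5, Mul(2, 49)), -45)) = Mul(26, Add(Add(-5, 98), -45)) = Mul(26, Add(93, -45)) = Mul(26, 48) = 1248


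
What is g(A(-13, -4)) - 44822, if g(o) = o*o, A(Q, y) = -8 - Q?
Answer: -44797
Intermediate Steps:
g(o) = o²
g(A(-13, -4)) - 44822 = (-8 - 1*(-13))² - 44822 = (-8 + 13)² - 44822 = 5² - 44822 = 25 - 44822 = -44797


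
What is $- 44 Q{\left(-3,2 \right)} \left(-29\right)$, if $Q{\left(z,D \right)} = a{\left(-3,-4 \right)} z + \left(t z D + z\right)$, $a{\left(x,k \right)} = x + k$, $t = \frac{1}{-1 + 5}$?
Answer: $21054$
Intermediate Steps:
$t = \frac{1}{4} \approx 0.25$
$a{\left(x,k \right)} = k + x$
$Q{\left(z,D \right)} = - 6 z + \frac{D z}{4}$ ($Q{\left(z,D \right)} = \left(-4 - 3\right) z + \left(\frac{z}{4} D + z\right) = - 7 z + \left(\frac{D z}{4} + z\right) = - 7 z + \left(z + \frac{D z}{4}\right) = - 6 z + \frac{D z}{4}$)
$- 44 Q{\left(-3,2 \right)} \left(-29\right) = - 44 \cdot \frac{1}{4} \left(-3\right) \left(-24 + 2\right) \left(-29\right) = - 44 \cdot \frac{1}{4} \left(-3\right) \left(-22\right) \left(-29\right) = \left(-44\right) \frac{33}{2} \left(-29\right) = \left(-726\right) \left(-29\right) = 21054$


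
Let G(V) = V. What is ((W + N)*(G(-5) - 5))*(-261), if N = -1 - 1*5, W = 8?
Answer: 5220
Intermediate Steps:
N = -6 (N = -1 - 5 = -6)
((W + N)*(G(-5) - 5))*(-261) = ((8 - 6)*(-5 - 5))*(-261) = (2*(-10))*(-261) = -20*(-261) = 5220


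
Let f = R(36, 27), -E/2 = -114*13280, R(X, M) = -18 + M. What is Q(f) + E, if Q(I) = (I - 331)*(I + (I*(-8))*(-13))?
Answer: 2723550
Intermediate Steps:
E = 3027840 (E = -(-228)*13280 = -2*(-1513920) = 3027840)
f = 9 (f = -18 + 27 = 9)
Q(I) = 105*I*(-331 + I) (Q(I) = (-331 + I)*(I - 8*I*(-13)) = (-331 + I)*(I + 104*I) = (-331 + I)*(105*I) = 105*I*(-331 + I))
Q(f) + E = 105*9*(-331 + 9) + 3027840 = 105*9*(-322) + 3027840 = -304290 + 3027840 = 2723550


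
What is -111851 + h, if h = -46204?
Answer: -158055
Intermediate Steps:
-111851 + h = -111851 - 46204 = -158055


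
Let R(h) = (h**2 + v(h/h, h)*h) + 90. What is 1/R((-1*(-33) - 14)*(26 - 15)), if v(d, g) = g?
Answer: 1/87452 ≈ 1.1435e-5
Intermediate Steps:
R(h) = 90 + 2*h**2 (R(h) = (h**2 + h*h) + 90 = (h**2 + h**2) + 90 = 2*h**2 + 90 = 90 + 2*h**2)
1/R((-1*(-33) - 14)*(26 - 15)) = 1/(90 + 2*((-1*(-33) - 14)*(26 - 15))**2) = 1/(90 + 2*((33 - 14)*11)**2) = 1/(90 + 2*(19*11)**2) = 1/(90 + 2*209**2) = 1/(90 + 2*43681) = 1/(90 + 87362) = 1/87452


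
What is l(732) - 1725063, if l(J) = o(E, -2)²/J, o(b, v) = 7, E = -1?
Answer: -1262746067/732 ≈ -1.7251e+6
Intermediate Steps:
l(J) = 49/J (l(J) = 7²/J = 49/J)
l(732) - 1725063 = 49/732 - 1725063 = -1262746067/732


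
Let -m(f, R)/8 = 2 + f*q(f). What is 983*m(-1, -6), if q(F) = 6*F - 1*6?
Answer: -110096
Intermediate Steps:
q(F) = -6 + 6*F (q(F) = 6*F - 6 = -6 + 6*F)
m(f, R) = -16 - 8*f*(-6 + 6*f) (m(f, R) = -8*(2 + f*(-6 + 6*f)) = -16 - 8*f*(-6 + 6*f))
983*m(-1, -6) = 983*(-16 - 48*(-1)² + 48*(-1)) = 983*(-16 - 48*1 - 48) = 983*(-16 - 48 - 48) = 983*(-112) = -110096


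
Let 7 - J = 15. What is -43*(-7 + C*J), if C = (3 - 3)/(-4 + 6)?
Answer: 301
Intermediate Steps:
J = -8 (J = 7 - 1*15 = 7 - 15 = -8)
C = 0 (C = 0/2 = 0*(1/2) = 0)
-43*(-7 + C*J) = -43*(-7 + 0*(-8)) = -43*(-7 + 0) = -43*(-7) = 301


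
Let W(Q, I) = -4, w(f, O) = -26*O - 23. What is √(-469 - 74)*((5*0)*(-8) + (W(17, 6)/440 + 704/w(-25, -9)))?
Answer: 77229*I*√543/23210 ≈ 77.536*I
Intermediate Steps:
w(f, O) = -23 - 26*O
√(-469 - 74)*((5*0)*(-8) + (W(17, 6)/440 + 704/w(-25, -9))) = √(-469 - 74)*((5*0)*(-8) + (-4/440 + 704/(-23 - 26*(-9)))) = √(-543)*(0*(-8) + (-4*1/440 + 704/(-23 + 234))) = (I*√543)*(0 + (-1/110 + 704/211)) = (I*√543)*(0 + 77229/23210) = (I*√543)*(77229/23210) = 77229*I*√543/23210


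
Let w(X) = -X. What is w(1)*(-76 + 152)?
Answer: -76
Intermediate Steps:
w(1)*(-76 + 152) = (-1*1)*(-76 + 152) = -1*76 = -76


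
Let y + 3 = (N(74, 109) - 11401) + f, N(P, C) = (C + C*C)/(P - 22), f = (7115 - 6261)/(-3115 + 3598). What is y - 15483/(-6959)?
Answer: -139444146589/12484446 ≈ -11169.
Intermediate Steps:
f = 122/69 (f = 854/483 = 854*(1/483) = 122/69 ≈ 1.7681)
N(P, C) = (C + C**2)/(-22 + P)
y = -20041949/1794 (y = -3 + ((109*(1 + 109)/(-22 + 74) - 11401) + 122/69) = -3 + ((109*110/52 - 11401) + 122/69) = -3 + ((109*(1/52)*110 - 11401) + 122/69) = -3 + ((5995/26 - 11401) + 122/69) = -3 + (-290431/26 + 122/69) = -3 - 20036567/1794 = -20041949/1794 ≈ -11172.)
y - 15483/(-6959) = -20041949/1794 - 15483/(-6959) = -20041949/1794 - 15483*(-1)/6959 = -20041949/1794 - 1*(-15483/6959) = -20041949/1794 + 15483/6959 = -139444146589/12484446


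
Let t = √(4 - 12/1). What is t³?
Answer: -16*I*√2 ≈ -22.627*I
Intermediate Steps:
t = 2*I*√2 (t = √(4 - 12*1) = √(4 - 12) = √(-8) = 2*I*√2 ≈ 2.8284*I)
t³ = (2*I*√2)³ = -16*I*√2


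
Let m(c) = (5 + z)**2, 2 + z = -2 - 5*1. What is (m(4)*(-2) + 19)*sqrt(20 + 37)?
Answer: -13*sqrt(57) ≈ -98.148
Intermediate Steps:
z = -9 (z = -2 + (-2 - 5*1) = -2 + (-2 - 5) = -2 - 7 = -9)
m(c) = 16 (m(c) = (5 - 9)**2 = (-4)**2 = 16)
(m(4)*(-2) + 19)*sqrt(20 + 37) = (16*(-2) + 19)*sqrt(20 + 37) = (-32 + 19)*sqrt(57) = -13*sqrt(57)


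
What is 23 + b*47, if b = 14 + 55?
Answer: 3266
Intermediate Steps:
b = 69
23 + b*47 = 23 + 69*47 = 23 + 3243 = 3266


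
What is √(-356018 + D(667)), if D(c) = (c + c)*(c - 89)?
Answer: √415034 ≈ 644.23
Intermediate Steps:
D(c) = 2*c*(-89 + c) (D(c) = (2*c)*(-89 + c) = 2*c*(-89 + c))
√(-356018 + D(667)) = √(-356018 + 2*667*(-89 + 667)) = √(-356018 + 2*667*578) = √(-356018 + 771052) = √415034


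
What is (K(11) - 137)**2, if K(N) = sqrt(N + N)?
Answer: (137 - sqrt(22))**2 ≈ 17506.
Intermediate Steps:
K(N) = sqrt(2)*sqrt(N) (K(N) = sqrt(2*N) = sqrt(2)*sqrt(N))
(K(11) - 137)**2 = (sqrt(2)*sqrt(11) - 137)**2 = (sqrt(22) - 137)**2 = (-137 + sqrt(22))**2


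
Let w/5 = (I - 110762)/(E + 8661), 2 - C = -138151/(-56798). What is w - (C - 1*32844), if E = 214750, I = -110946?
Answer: 416709825791617/12689297978 ≈ 32840.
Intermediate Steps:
C = -24555/56798 (C = 2 - (-138151)/(-56798) = 2 - (-138151)*(-1)/56798 = 2 - 1*138151/56798 = 2 - 138151/56798 = -24555/56798 ≈ -0.43232)
w = -1108540/223411 (w = 5*((-110946 - 110762)/(214750 + 8661)) = 5*(-221708/223411) = -1108540/223411 ≈ -4.9619)
w - (C - 1*32844) = -1108540/223411 - (-24555/56798 - 1*32844) = -1108540/223411 - (-24555/56798 - 32844) = -1108540/223411 - 1*(-1865498067/56798) = -1108540/223411 + 1865498067/56798 = 416709825791617/12689297978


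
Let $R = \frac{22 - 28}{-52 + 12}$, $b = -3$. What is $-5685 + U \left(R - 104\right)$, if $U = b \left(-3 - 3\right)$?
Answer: $- \frac{75543}{10} \approx -7554.3$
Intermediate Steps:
$R = \frac{3}{20}$ ($R = - \frac{6}{-40} = \left(-6\right) \left(- \frac{1}{40}\right) = \frac{3}{20} \approx 0.15$)
$U = 18$ ($U = - 3 \left(-3 - 3\right) = \left(-3\right) \left(-6\right) = 18$)
$-5685 + U \left(R - 104\right) = -5685 + 18 \left(\frac{3}{20} - 104\right) = -5685 + 18 \left(- \frac{2077}{20}\right) = -5685 - \frac{18693}{10} = - \frac{75543}{10}$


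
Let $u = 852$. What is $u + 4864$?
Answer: $5716$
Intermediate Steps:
$u + 4864 = 852 + 4864 = 5716$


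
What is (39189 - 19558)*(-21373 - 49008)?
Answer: -1381649411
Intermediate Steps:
(39189 - 19558)*(-21373 - 49008) = 19631*(-70381) = -1381649411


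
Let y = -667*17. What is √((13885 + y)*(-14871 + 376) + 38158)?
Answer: 8*I*√576033 ≈ 6071.8*I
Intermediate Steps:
y = -11339
√((13885 + y)*(-14871 + 376) + 38158) = √((13885 - 11339)*(-14871 + 376) + 38158) = √(2546*(-14495) + 38158) = √(-36904270 + 38158) = √(-36866112) = 8*I*√576033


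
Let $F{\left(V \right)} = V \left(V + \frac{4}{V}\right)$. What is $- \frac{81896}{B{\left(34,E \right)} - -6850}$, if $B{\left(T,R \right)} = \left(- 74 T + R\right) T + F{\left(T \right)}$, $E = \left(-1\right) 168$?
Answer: $\frac{40948}{41623} \approx 0.98378$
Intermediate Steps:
$E = -168$
$B{\left(T,R \right)} = 4 + T^{2} + T \left(R - 74 T\right)$ ($B{\left(T,R \right)} = \left(- 74 T + R\right) T + \left(4 + T^{2}\right) = \left(R - 74 T\right) T + \left(4 + T^{2}\right) = T \left(R - 74 T\right) + \left(4 + T^{2}\right) = 4 + T^{2} + T \left(R - 74 T\right)$)
$- \frac{81896}{B{\left(34,E \right)} - -6850} = - \frac{81896}{\left(4 - 73 \cdot 34^{2} - 5712\right) - -6850} = - \frac{81896}{\left(4 - 84388 - 5712\right) + 6850} = - \frac{81896}{-90096 + 6850} = - \frac{81896}{-83246} = \left(-81896\right) \left(- \frac{1}{83246}\right) = \frac{40948}{41623}$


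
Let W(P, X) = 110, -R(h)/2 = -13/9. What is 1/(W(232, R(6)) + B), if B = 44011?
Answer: 1/44121 ≈ 2.2665e-5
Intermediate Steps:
R(h) = 26/9 (R(h) = -(-26)/9 = -2*(-13/9) = 26/9)
1/(W(232, R(6)) + B) = 1/(110 + 44011) = 1/44121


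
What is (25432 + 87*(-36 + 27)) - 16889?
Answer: 7760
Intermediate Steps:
(25432 + 87*(-36 + 27)) - 16889 = (25432 + 87*(-9)) - 16889 = (25432 - 783) - 16889 = 24649 - 16889 = 7760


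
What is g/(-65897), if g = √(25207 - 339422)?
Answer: -I*√314215/65897 ≈ -0.0085064*I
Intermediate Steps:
g = I*√314215 (g = √(-314215) = I*√314215 ≈ 560.55*I)
g/(-65897) = (I*√314215)/(-65897) = (I*√314215)*(-1/65897) = -I*√314215/65897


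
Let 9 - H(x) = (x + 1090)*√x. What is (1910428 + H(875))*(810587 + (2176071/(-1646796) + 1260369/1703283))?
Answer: 482632039721130429824871/311662181252 - 2482081215062368700475*√35/311662181252 ≈ 1.5015e+12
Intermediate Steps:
H(x) = 9 - √x*(1090 + x) (H(x) = 9 - (x + 1090)*√x = 9 - (1090 + x)*√x = 9 - √x*(1090 + x))
(1910428 + H(875))*(810587 + (2176071/(-1646796) + 1260369/1703283)) = (1910428 + (9 - 875^(3/2) - 5450*√35))*(810587 + (2176071/(-1646796) + 1260369/1703283)) = (1910428 + (9 - 4375*√35 - 5450*√35))*(810587 + (2176071*(-1/1646796) + 1260369*(1/1703283))) = (1910428 + (9 - 4375*√35 - 5450*√35))*(810587 + (-725357/548932 + 420123/567761)) = (1910428 + (9 - 9825*√35))*(810587 - 181210457041/311662181252) = (1910437 - 9825*√35)*(252629131304057883/311662181252) = 482632039721130429824871/311662181252 - 2482081215062368700475*√35/311662181252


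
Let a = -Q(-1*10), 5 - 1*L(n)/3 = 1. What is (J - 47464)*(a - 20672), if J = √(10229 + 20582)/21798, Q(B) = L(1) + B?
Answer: 981270736 - 10337*√30811/10899 ≈ 9.8127e+8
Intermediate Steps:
L(n) = 12 (L(n) = 15 - 3*1 = 15 - 3 = 12)
Q(B) = 12 + B
J = √30811/21798 (J = √30811*(1/21798) = √30811/21798 ≈ 0.0080526)
a = -2 (a = -(12 - 1*10) = -(12 - 10) = -1*2 = -2)
(J - 47464)*(a - 20672) = (√30811/21798 - 47464)*(-2 - 20672) = (-47464 + √30811/21798)*(-20674) = 981270736 - 10337*√30811/10899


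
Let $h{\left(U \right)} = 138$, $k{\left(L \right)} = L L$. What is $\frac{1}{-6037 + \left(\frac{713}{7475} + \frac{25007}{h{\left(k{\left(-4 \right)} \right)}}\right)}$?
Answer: $- \frac{44850}{262627897} \approx -0.00017077$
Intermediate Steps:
$k{\left(L \right)} = L^{2}$
$\frac{1}{-6037 + \left(\frac{713}{7475} + \frac{25007}{h{\left(k{\left(-4 \right)} \right)}}\right)} = \frac{1}{-6037 + \left(\frac{713}{7475} + \frac{25007}{138}\right)} = \frac{1}{-6037 + \left(713 \cdot \frac{1}{7475} + 25007 \cdot \frac{1}{138}\right)} = \frac{1}{-6037 + \left(\frac{31}{325} + \frac{25007}{138}\right)} = \frac{1}{-6037 + \frac{8131553}{44850}} = \frac{1}{- \frac{262627897}{44850}} = - \frac{44850}{262627897}$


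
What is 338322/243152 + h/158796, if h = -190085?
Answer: 938079049/4826445624 ≈ 0.19436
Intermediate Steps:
338322/243152 + h/158796 = 338322/243152 - 190085/158796 = 338322*(1/243152) - 190085*1/158796 = 169161/121576 - 190085/158796 = 938079049/4826445624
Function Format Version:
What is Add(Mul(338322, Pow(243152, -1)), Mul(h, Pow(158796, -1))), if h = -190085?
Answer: Rational(938079049, 4826445624) ≈ 0.19436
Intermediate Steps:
Add(Mul(338322, Pow(243152, -1)), Mul(h, Pow(158796, -1))) = Add(Mul(338322, Pow(243152, -1)), Mul(-190085, Pow(158796, -1))) = Add(Mul(338322, Rational(1, 243152)), Mul(-190085, Rational(1, 158796))) = Add(Rational(169161, 121576), Rational(-190085, 158796)) = Rational(938079049, 4826445624)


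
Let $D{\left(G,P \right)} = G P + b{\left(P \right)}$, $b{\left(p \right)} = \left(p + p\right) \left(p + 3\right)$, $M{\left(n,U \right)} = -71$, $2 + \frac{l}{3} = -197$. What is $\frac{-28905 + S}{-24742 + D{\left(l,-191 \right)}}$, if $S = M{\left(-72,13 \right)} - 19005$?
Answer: $- \frac{47981}{161101} \approx -0.29783$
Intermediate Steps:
$l = -597$ ($l = -6 + 3 \left(-197\right) = -6 - 591 = -597$)
$b{\left(p \right)} = 2 p \left(3 + p\right)$
$D{\left(G,P \right)} = G P + 2 P \left(3 + P\right)$
$S = -19076$ ($S = -71 - 19005 = -19076$)
$\frac{-28905 + S}{-24742 + D{\left(l,-191 \right)}} = \frac{-28905 - 19076}{-24742 - 191 \left(6 - 597 + 2 \left(-191\right)\right)} = - \frac{47981}{-24742 - 191 \left(6 - 597 - 382\right)} = - \frac{47981}{-24742 - -185843} = - \frac{47981}{-24742 + 185843} = - \frac{47981}{161101}$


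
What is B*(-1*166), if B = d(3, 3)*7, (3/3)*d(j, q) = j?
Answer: -3486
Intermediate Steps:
d(j, q) = j
B = 21 (B = 3*7 = 21)
B*(-1*166) = 21*(-1*166) = 21*(-166) = -3486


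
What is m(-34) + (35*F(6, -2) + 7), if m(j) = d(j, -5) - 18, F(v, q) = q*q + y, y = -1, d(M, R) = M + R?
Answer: 55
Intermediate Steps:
F(v, q) = -1 + q² (F(v, q) = q*q - 1 = q² - 1 = -1 + q²)
m(j) = -23 + j (m(j) = (j - 5) - 18 = (-5 + j) - 18 = -23 + j)
m(-34) + (35*F(6, -2) + 7) = (-23 - 34) + (35*(-1 + (-2)²) + 7) = -57 + (35*(-1 + 4) + 7) = -57 + (35*3 + 7) = -57 + (105 + 7) = -57 + 112 = 55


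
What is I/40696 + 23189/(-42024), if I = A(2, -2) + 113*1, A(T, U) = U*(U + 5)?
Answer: -29350093/53444022 ≈ -0.54917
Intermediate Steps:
A(T, U) = U*(5 + U)
I = 107 (I = -2*(5 - 2) + 113*1 = -2*3 + 113 = -6 + 113 = 107)
I/40696 + 23189/(-42024) = 107/40696 + 23189/(-42024) = 107*(1/40696) + 23189*(-1/42024) = 107/40696 - 23189/42024 = -29350093/53444022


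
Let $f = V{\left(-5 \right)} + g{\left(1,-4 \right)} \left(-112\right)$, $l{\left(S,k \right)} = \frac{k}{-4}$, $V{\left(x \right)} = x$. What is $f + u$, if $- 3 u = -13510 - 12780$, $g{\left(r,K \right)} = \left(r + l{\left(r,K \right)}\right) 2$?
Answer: $\frac{24931}{3} \approx 8310.3$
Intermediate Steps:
$l{\left(S,k \right)} = - \frac{k}{4}$ ($l{\left(S,k \right)} = k \left(- \frac{1}{4}\right) = - \frac{k}{4}$)
$g{\left(r,K \right)} = 2 r - \frac{K}{2}$ ($g{\left(r,K \right)} = \left(r - \frac{K}{4}\right) 2 = 2 r - \frac{K}{2}$)
$f = -453$ ($f = -5 + \left(2 \cdot 1 - -2\right) \left(-112\right) = -5 + \left(2 + 2\right) \left(-112\right) = -5 + 4 \left(-112\right) = -5 - 448 = -453$)
$u = \frac{26290}{3}$ ($u = - \frac{-13510 - 12780}{3} = \left(- \frac{1}{3}\right) \left(-26290\right) = \frac{26290}{3} \approx 8763.3$)
$f + u = -453 + \frac{26290}{3} = \frac{24931}{3}$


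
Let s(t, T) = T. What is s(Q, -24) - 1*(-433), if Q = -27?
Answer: 409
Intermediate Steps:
s(Q, -24) - 1*(-433) = -24 - 1*(-433) = -24 + 433 = 409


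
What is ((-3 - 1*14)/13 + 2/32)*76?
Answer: -4921/52 ≈ -94.635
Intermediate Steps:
((-3 - 1*14)/13 + 2/32)*76 = ((-3 - 14)*(1/13) + 2*(1/32))*76 = (-17*1/13 + 1/16)*76 = (-17/13 + 1/16)*76 = -259/208*76 = -4921/52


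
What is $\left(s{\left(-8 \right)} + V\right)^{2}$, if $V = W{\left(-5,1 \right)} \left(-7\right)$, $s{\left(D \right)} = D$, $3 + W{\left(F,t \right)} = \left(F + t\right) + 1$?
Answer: $1156$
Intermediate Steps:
$W{\left(F,t \right)} = -2 + F + t$ ($W{\left(F,t \right)} = -3 + \left(\left(F + t\right) + 1\right) = -3 + \left(1 + F + t\right) = -2 + F + t$)
$V = 42$ ($V = \left(-2 - 5 + 1\right) \left(-7\right) = \left(-6\right) \left(-7\right) = 42$)
$\left(s{\left(-8 \right)} + V\right)^{2} = \left(-8 + 42\right)^{2} = 34^{2} = 1156$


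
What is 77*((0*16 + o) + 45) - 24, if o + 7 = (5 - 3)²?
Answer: 3210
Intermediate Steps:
o = -3 (o = -7 + (5 - 3)² = -7 + 2² = -7 + 4 = -3)
77*((0*16 + o) + 45) - 24 = 77*((0*16 - 3) + 45) - 24 = 77*((0 - 3) + 45) - 24 = 77*(-3 + 45) - 24 = 77*42 - 24 = 3234 - 24 = 3210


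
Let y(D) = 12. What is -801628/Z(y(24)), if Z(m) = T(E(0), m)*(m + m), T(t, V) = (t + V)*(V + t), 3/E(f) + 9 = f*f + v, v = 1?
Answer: -6413024/25947 ≈ -247.16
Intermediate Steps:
E(f) = 3/(-8 + f²) (E(f) = 3/(-9 + (f*f + 1)) = 3/(-9 + (f² + 1)) = 3/(-9 + (1 + f²)) = 3/(-8 + f²))
T(t, V) = (V + t)² (T(t, V) = (V + t)*(V + t) = (V + t)²)
Z(m) = 2*m*(-3/8 + m)² (Z(m) = (m + 3/(-8 + 0²))²*(m + m) = (m + 3/(-8 + 0))²*(2*m) = (m + 3/(-8))²*(2*m) = (m + 3*(-⅛))²*(2*m) = (m - 3/8)²*(2*m) = (-3/8 + m)²*(2*m) = 2*m*(-3/8 + m)²)
-801628/Z(y(24)) = -801628*8/(3*(-3 + 8*12)²) = -801628*8/(3*(-3 + 96)²) = -801628/((1/32)*12*93²) = -801628/((1/32)*12*8649) = -801628/25947/8 = -801628*8/25947 = -6413024/25947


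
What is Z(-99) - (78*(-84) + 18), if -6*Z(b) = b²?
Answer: 9801/2 ≈ 4900.5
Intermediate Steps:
Z(b) = -b²/6
Z(-99) - (78*(-84) + 18) = -⅙*(-99)² - (78*(-84) + 18) = -⅙*9801 - (-6552 + 18) = -3267/2 - 1*(-6534) = -3267/2 + 6534 = 9801/2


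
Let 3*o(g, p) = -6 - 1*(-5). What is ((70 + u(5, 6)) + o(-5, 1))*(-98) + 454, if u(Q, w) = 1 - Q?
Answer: -17944/3 ≈ -5981.3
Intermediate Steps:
o(g, p) = -⅓ (o(g, p) = (-6 - 1*(-5))/3 = (-6 + 5)/3 = (⅓)*(-1) = -⅓)
((70 + u(5, 6)) + o(-5, 1))*(-98) + 454 = ((70 + (1 - 1*5)) - ⅓)*(-98) + 454 = ((70 + (1 - 5)) - ⅓)*(-98) + 454 = ((70 - 4) - ⅓)*(-98) + 454 = (66 - ⅓)*(-98) + 454 = (197/3)*(-98) + 454 = -19306/3 + 454 = -17944/3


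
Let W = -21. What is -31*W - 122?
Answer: 529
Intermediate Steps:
-31*W - 122 = -31*(-21) - 122 = 651 - 122 = 529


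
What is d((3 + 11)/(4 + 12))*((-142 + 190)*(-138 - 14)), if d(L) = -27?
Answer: 196992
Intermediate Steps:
d((3 + 11)/(4 + 12))*((-142 + 190)*(-138 - 14)) = -27*(-142 + 190)*(-138 - 14) = -1296*(-152) = -27*(-7296) = 196992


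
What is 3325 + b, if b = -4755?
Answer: -1430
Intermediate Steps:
3325 + b = 3325 - 4755 = -1430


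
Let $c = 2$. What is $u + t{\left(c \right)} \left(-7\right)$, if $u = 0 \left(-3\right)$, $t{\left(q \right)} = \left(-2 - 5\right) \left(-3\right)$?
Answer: $-147$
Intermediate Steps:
$t{\left(q \right)} = 21$ ($t{\left(q \right)} = \left(-7\right) \left(-3\right) = 21$)
$u = 0$
$u + t{\left(c \right)} \left(-7\right) = 0 + 21 \left(-7\right) = 0 - 147 = -147$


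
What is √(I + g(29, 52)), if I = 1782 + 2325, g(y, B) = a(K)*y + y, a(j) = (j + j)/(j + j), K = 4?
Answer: 7*√85 ≈ 64.537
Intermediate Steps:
a(j) = 1 (a(j) = (2*j)/((2*j)) = (2*j)*(1/(2*j)) = 1)
g(y, B) = 2*y (g(y, B) = 1*y + y = y + y = 2*y)
I = 4107
√(I + g(29, 52)) = √(4107 + 2*29) = √(4107 + 58) = √4165 = 7*√85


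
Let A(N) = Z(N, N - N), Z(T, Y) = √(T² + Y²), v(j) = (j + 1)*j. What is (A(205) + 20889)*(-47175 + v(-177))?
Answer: -337989162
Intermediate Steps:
v(j) = j*(1 + j) (v(j) = (1 + j)*j = j*(1 + j))
A(N) = √(N²) (A(N) = √(N² + (N - N)²) = √(N² + 0²) = √(N² + 0) = √(N²))
(A(205) + 20889)*(-47175 + v(-177)) = (√(205²) + 20889)*(-47175 - 177*(1 - 177)) = (√42025 + 20889)*(-47175 - 177*(-176)) = (205 + 20889)*(-47175 + 31152) = 21094*(-16023) = -337989162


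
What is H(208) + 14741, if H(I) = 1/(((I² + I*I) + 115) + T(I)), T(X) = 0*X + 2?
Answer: 1277233946/86645 ≈ 14741.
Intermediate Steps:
T(X) = 2 (T(X) = 0 + 2 = 2)
H(I) = 1/(117 + 2*I²) (H(I) = 1/(((I² + I*I) + 115) + 2) = 1/(((I² + I²) + 115) + 2) = 1/((2*I² + 115) + 2) = 1/((115 + 2*I²) + 2) = 1/(117 + 2*I²))
H(208) + 14741 = 1/(117 + 2*208²) + 14741 = 1/(117 + 2*43264) + 14741 = 1/(117 + 86528) + 14741 = 1/86645 + 14741 = 1277233946/86645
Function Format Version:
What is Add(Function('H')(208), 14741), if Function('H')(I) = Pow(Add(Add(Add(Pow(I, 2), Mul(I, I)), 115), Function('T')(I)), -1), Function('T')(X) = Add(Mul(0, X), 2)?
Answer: Rational(1277233946, 86645) ≈ 14741.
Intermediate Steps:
Function('T')(X) = 2 (Function('T')(X) = Add(0, 2) = 2)
Function('H')(I) = Pow(Add(117, Mul(2, Pow(I, 2))), -1) (Function('H')(I) = Pow(Add(Add(Add(Pow(I, 2), Mul(I, I)), 115), 2), -1) = Pow(Add(Add(Add(Pow(I, 2), Pow(I, 2)), 115), 2), -1) = Pow(Add(Add(Mul(2, Pow(I, 2)), 115), 2), -1) = Pow(Add(Add(115, Mul(2, Pow(I, 2))), 2), -1) = Pow(Add(117, Mul(2, Pow(I, 2))), -1))
Add(Function('H')(208), 14741) = Add(Pow(Add(117, Mul(2, Pow(208, 2))), -1), 14741) = Add(Pow(Add(117, Mul(2, 43264)), -1), 14741) = Add(Pow(Add(117, 86528), -1), 14741) = Add(Pow(86645, -1), 14741) = Add(Rational(1, 86645), 14741) = Rational(1277233946, 86645)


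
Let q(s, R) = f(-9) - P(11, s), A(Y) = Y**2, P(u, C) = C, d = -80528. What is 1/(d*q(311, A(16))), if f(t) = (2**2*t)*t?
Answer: -1/1046864 ≈ -9.5523e-7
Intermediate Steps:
f(t) = 4*t**2 (f(t) = (4*t)*t = 4*t**2)
q(s, R) = 324 - s (q(s, R) = 4*(-9)**2 - s = 4*81 - s = 324 - s)
1/(d*q(311, A(16))) = 1/((-80528)*(324 - 1*311)) = -1/(80528*(324 - 311)) = -1/80528/13 = -1/80528*1/13 = -1/1046864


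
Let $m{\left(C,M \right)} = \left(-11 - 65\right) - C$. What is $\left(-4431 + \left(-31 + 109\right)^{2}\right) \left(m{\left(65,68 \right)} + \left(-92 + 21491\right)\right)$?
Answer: $35139474$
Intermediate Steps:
$m{\left(C,M \right)} = -76 - C$
$\left(-4431 + \left(-31 + 109\right)^{2}\right) \left(m{\left(65,68 \right)} + \left(-92 + 21491\right)\right) = \left(-4431 + \left(-31 + 109\right)^{2}\right) \left(\left(-76 - 65\right) + \left(-92 + 21491\right)\right) = \left(-4431 + 78^{2}\right) \left(\left(-76 - 65\right) + 21399\right) = \left(-4431 + 6084\right) \left(-141 + 21399\right) = 1653 \cdot 21258 = 35139474$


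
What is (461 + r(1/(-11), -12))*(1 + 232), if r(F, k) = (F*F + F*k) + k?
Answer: 12689646/121 ≈ 1.0487e+5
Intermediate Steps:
r(F, k) = k + F**2 + F*k (r(F, k) = (F**2 + F*k) + k = k + F**2 + F*k)
(461 + r(1/(-11), -12))*(1 + 232) = (461 + (-12 + (1/(-11))**2 - 12/(-11)))*(1 + 232) = (461 + (-12 + (-1/11)**2 - 1/11*(-12)))*233 = (461 + (-12 + 1/121 + 12/11))*233 = (461 - 1319/121)*233 = (54462/121)*233 = 12689646/121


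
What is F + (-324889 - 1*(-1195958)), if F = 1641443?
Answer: 2512512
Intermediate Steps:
F + (-324889 - 1*(-1195958)) = 1641443 + (-324889 - 1*(-1195958)) = 1641443 + (-324889 + 1195958) = 1641443 + 871069 = 2512512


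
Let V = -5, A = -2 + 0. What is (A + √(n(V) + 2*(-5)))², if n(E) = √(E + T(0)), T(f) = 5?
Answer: (2 - I*√10)² ≈ -6.0 - 12.649*I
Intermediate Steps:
A = -2
n(E) = √(5 + E) (n(E) = √(E + 5) = √(5 + E))
(A + √(n(V) + 2*(-5)))² = (-2 + √(√(5 - 5) + 2*(-5)))² = (-2 + √(√0 - 10))² = (-2 + √(0 - 10))² = (-2 + √(-10))² = (-2 + I*√10)²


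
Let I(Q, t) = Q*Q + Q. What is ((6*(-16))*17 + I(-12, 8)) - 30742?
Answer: -32242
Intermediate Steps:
I(Q, t) = Q + Q² (I(Q, t) = Q² + Q = Q + Q²)
((6*(-16))*17 + I(-12, 8)) - 30742 = ((6*(-16))*17 - 12*(1 - 12)) - 30742 = (-96*17 - 12*(-11)) - 30742 = (-1632 + 132) - 30742 = -1500 - 30742 = -32242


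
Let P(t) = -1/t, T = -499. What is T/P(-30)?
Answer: -14970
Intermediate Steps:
T/P(-30) = -499/((-1/(-30))) = -499/((-1*(-1/30))) = -499/1/30 = -499*30 = -14970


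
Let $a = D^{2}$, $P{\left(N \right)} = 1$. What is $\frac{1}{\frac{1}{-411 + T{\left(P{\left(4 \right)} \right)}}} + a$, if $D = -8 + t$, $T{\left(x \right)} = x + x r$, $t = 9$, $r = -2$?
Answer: $-411$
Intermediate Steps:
$T{\left(x \right)} = - x$ ($T{\left(x \right)} = x + x \left(-2\right) = x - 2 x = - x$)
$D = 1$ ($D = -8 + 9 = 1$)
$a = 1$ ($a = 1^{2} = 1$)
$\frac{1}{\frac{1}{-411 + T{\left(P{\left(4 \right)} \right)}}} + a = \frac{1}{\frac{1}{-411 - 1}} + 1 = \frac{1}{\frac{1}{-412}} + 1 = \frac{1}{- \frac{1}{412}} + 1 = -412 + 1 = -411$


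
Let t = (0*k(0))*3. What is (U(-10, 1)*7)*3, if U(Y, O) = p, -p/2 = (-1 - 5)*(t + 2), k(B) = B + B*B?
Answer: 504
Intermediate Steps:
k(B) = B + B²
t = 0 (t = (0*(0*(1 + 0)))*3 = (0*(0*1))*3 = (0*0)*3 = 0*3 = 0)
p = 24 (p = -2*(-1 - 5)*(0 + 2) = -(-12)*2 = -2*(-12) = 24)
U(Y, O) = 24
(U(-10, 1)*7)*3 = (24*7)*3 = 168*3 = 504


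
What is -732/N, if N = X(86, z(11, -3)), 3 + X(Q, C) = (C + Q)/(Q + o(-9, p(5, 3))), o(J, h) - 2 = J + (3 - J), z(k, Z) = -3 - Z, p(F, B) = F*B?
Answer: 66612/187 ≈ 356.21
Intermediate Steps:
p(F, B) = B*F
o(J, h) = 5 (o(J, h) = 2 + (J + (3 - J)) = 2 + 3 = 5)
X(Q, C) = -3 + (C + Q)/(5 + Q) (X(Q, C) = -3 + (C + Q)/(Q + 5) = -3 + (C + Q)/(5 + Q))
N = -187/91 (N = (-15 + (-3 - 1*(-3)) - 2*86)/(5 + 86) = (-15 + (-3 + 3) - 172)/91 = (-15 + 0 - 172)/91 = (1/91)*(-187) = -187/91 ≈ -2.0549)
-732/N = -732/(-187/91) = -732*(-91/187) = 66612/187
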